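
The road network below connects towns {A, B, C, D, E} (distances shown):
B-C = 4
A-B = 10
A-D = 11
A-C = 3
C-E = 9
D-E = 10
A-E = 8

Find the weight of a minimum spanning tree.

Kruskal: consider edges lightest-first.
A-C (3): add. Components now {A,C} {B} {D} {E}
B-C (4): add. Components now {A,B,C} {D} {E}
A-E (8): add. Components now {A,B,C,E} {D}
C-E (9): skip — C and E already connected.
A-B (10): skip — A and B already connected.
D-E (10): add. Components now {A,B,C,D,E}
MST edges: A-C, B-C, A-E, D-E; total weight 3+4+8+10 = 25.

25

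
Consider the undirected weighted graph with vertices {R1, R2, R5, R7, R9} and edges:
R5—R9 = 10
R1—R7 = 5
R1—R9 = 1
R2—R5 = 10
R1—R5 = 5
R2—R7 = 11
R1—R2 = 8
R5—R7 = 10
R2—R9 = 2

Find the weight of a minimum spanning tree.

13

Prim, starting at R2.
Step 1: frontier [R2—R9 2, R1—R2 8, R2—R5 10, R2—R7 11] → take R2—R9 (2); add R9.
Step 2: frontier [R1—R2 8, R2—R5 10, R2—R7 11, R1—R9 1, R5—R9 10] → take R1—R9 (1); add R1.
Step 3: frontier [R1—R5 5, R1—R7 5, R2—R5 10, R2—R7 11, R5—R9 10] → take R1—R5 (5); add R5.
Step 4: frontier [R1—R7 5, R2—R7 11, R5—R7 10] → take R1—R7 (5); add R7.
MST edges: R2—R9, R1—R9, R1—R5, R1—R7; total weight 2+1+5+5 = 13.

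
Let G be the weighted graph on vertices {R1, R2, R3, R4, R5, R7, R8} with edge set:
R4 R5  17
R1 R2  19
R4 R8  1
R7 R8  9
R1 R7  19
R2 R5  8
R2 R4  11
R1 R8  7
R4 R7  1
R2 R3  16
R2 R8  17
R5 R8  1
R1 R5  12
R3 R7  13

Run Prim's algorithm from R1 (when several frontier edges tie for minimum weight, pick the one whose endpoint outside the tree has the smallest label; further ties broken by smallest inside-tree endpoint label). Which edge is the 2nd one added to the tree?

R4-R8

Prim, starting at R1.
Step 1: frontier [R1 R8 7, R1 R5 12, R1 R2 19, R1 R7 19] → take R1 R8 (7); add R8.
Step 2: frontier [R1 R5 12, R1 R2 19, R1 R7 19, R4 R8 1, R5 R8 1, R7 R8 9, R2 R8 17] → take R4 R8 (1); add R4.
Step 3: frontier [R1 R5 12, R1 R2 19, R1 R7 19, R4 R7 1, R2 R4 11, R4 R5 17, R5 R8 1, R7 R8 9, R2 R8 17] → take R5 R8 (1); add R5.
Step 4: frontier [R1 R2 19, R1 R7 19, R4 R7 1, R2 R4 11, R2 R5 8, R7 R8 9, R2 R8 17] → take R4 R7 (1); add R7.
Step 5: frontier [R1 R2 19, R2 R4 11, R2 R5 8, R3 R7 13, R2 R8 17] → take R2 R5 (8); add R2.
Step 6: frontier [R2 R3 16, R3 R7 13] → take R3 R7 (13); add R3.
The 2nd edge added is R4 R8.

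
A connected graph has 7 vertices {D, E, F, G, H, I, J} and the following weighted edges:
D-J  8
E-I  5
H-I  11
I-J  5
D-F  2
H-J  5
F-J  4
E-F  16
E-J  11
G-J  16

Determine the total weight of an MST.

Prim, starting at J.
Step 1: cheapest edge leaving the tree is F-J (4); add F.
Step 2: cheapest edge leaving the tree is D-F (2); add D.
Step 3: cheapest edge leaving the tree is H-J (5); add H.
Step 4: cheapest edge leaving the tree is I-J (5); add I.
Step 5: cheapest edge leaving the tree is E-I (5); add E.
Step 6: cheapest edge leaving the tree is G-J (16); add G.
MST edges: F-J, D-F, H-J, I-J, E-I, G-J; total weight 4+2+5+5+5+16 = 37.

37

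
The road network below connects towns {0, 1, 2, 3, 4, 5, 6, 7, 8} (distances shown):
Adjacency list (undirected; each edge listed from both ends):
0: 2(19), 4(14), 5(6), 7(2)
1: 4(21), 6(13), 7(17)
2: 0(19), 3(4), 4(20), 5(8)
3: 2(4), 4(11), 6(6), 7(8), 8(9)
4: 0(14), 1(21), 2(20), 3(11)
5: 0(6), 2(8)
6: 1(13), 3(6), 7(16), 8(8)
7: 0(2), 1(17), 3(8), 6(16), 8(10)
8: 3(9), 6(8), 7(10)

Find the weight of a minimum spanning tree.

58

Sort edges by weight, then run Kruskal:
0 7 (2): add — endpoints in different components.
2 3 (4): add — endpoints in different components.
0 5 (6): add — endpoints in different components.
3 6 (6): add — endpoints in different components.
2 5 (8): add — endpoints in different components.
3 7 (8): skip — 3 and 7 already connected.
6 8 (8): add — endpoints in different components.
3 8 (9): skip — 3 and 8 already connected.
7 8 (10): skip — 7 and 8 already connected.
3 4 (11): add — endpoints in different components.
1 6 (13): add — endpoints in different components.
MST edges: 0 7, 2 3, 0 5, 3 6, 2 5, 6 8, 3 4, 1 6; total weight 2+4+6+6+8+8+11+13 = 58.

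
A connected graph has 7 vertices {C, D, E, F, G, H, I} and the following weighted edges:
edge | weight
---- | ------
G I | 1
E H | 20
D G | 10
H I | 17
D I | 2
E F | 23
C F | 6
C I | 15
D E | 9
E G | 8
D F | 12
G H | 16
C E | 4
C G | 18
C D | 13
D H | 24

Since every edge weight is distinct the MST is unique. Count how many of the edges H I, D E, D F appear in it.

0

Kruskal's algorithm — process edges by increasing weight (ties by edge label):
G I (1): add — endpoints in different components.
D I (2): add — endpoints in different components.
C E (4): add — endpoints in different components.
C F (6): add — endpoints in different components.
E G (8): add — endpoints in different components.
D E (9): skip — D and E already connected.
D G (10): skip — D and G already connected.
D F (12): skip — D and F already connected.
C D (13): skip — C and D already connected.
C I (15): skip — C and I already connected.
G H (16): add — endpoints in different components.
MST edge set: {G I, D I, C E, C F, E G, G H}.
Of the listed edges, {} are in the MST → 0.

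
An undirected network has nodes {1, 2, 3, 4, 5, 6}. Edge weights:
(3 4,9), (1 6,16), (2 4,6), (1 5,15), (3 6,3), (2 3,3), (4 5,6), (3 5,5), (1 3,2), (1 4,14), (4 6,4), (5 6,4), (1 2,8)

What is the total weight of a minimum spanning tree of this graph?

Prim's algorithm from 3:
Step 1: frontier [1 3 2, 2 3 3, 3 6 3, 3 5 5, 3 4 9] → take 1 3 (2); add 1.
Step 2: frontier [1 2 8, 1 4 14, 1 5 15, 1 6 16, 2 3 3, 3 6 3, 3 5 5, 3 4 9] → take 2 3 (3); add 2.
Step 3: frontier [1 4 14, 1 5 15, 1 6 16, 2 4 6, 3 6 3, 3 5 5, 3 4 9] → take 3 6 (3); add 6.
Step 4: frontier [1 4 14, 1 5 15, 2 4 6, 3 5 5, 3 4 9, 4 6 4, 5 6 4] → take 4 6 (4); add 4.
Step 5: frontier [1 5 15, 3 5 5, 4 5 6, 5 6 4] → take 5 6 (4); add 5.
MST edges: 1 3, 2 3, 3 6, 4 6, 5 6; total weight 2+3+3+4+4 = 16.

16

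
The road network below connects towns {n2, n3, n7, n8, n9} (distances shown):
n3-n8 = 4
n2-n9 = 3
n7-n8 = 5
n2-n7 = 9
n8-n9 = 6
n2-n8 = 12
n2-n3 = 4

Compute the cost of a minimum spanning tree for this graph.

16

Prim's algorithm from n3:
Step 1: cheapest edge leaving the tree is n2-n3 (4); add n2.
Step 2: cheapest edge leaving the tree is n2-n9 (3); add n9.
Step 3: cheapest edge leaving the tree is n3-n8 (4); add n8.
Step 4: cheapest edge leaving the tree is n7-n8 (5); add n7.
MST edges: n2-n3, n2-n9, n3-n8, n7-n8; total weight 4+3+4+5 = 16.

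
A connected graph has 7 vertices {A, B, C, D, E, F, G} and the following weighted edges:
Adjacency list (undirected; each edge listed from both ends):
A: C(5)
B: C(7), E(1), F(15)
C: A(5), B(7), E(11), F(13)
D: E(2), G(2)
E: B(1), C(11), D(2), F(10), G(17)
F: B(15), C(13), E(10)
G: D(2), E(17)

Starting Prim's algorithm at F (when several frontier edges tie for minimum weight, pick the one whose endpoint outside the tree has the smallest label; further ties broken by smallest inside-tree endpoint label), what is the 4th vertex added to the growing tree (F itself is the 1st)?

Prim's algorithm from F:
Step 1: cheapest edge leaving the tree is E-F (10); add E.
Step 2: cheapest edge leaving the tree is B-E (1); add B.
Step 3: cheapest edge leaving the tree is D-E (2); add D.
Step 4: cheapest edge leaving the tree is D-G (2); add G.
Step 5: cheapest edge leaving the tree is B-C (7); add C.
Step 6: cheapest edge leaving the tree is A-C (5); add A.
Vertex order: F, E, B, D, G, C, A. The 4th vertex is D.

D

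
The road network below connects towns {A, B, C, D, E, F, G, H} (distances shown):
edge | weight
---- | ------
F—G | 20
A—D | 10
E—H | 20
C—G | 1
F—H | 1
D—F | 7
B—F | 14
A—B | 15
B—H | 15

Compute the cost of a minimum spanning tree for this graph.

73

Kruskal: consider edges lightest-first.
C—G (1): add — endpoints in different components.
F—H (1): add — endpoints in different components.
D—F (7): add — endpoints in different components.
A—D (10): add — endpoints in different components.
B—F (14): add — endpoints in different components.
A—B (15): skip — A and B already connected.
B—H (15): skip — B and H already connected.
E—H (20): add — endpoints in different components.
F—G (20): add — endpoints in different components.
MST edges: C—G, F—H, D—F, A—D, B—F, E—H, F—G; total weight 1+1+7+10+14+20+20 = 73.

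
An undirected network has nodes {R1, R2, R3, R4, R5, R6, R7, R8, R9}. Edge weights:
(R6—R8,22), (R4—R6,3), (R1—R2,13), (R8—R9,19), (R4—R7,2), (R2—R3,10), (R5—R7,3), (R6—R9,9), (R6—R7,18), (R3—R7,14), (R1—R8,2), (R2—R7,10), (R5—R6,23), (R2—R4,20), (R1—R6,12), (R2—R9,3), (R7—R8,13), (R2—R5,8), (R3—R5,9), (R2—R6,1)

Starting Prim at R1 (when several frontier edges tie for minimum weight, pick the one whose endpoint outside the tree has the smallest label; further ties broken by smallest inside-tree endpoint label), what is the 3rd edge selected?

Grow the tree from R1 using Prim:
Step 1: cheapest edge leaving the tree is R1—R8 (2); add R8.
Step 2: cheapest edge leaving the tree is R1—R6 (12); add R6.
Step 3: cheapest edge leaving the tree is R2—R6 (1); add R2.
Step 4: cheapest edge leaving the tree is R4—R6 (3); add R4.
Step 5: cheapest edge leaving the tree is R4—R7 (2); add R7.
Step 6: cheapest edge leaving the tree is R5—R7 (3); add R5.
Step 7: cheapest edge leaving the tree is R2—R9 (3); add R9.
Step 8: cheapest edge leaving the tree is R3—R5 (9); add R3.
The 3rd edge added is R2—R6.

R2-R6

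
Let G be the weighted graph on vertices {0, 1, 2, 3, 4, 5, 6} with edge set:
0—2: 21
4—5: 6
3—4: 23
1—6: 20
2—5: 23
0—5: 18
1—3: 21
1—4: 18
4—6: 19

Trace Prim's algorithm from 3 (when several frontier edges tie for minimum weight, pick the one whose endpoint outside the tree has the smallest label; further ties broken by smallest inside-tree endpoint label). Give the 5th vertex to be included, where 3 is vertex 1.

Prim's algorithm from 3:
Step 1: frontier [1—3 21, 3—4 23] → take 1—3 (21); add 1.
Step 2: frontier [1—4 18, 1—6 20, 3—4 23] → take 1—4 (18); add 4.
Step 3: frontier [1—6 20, 4—5 6, 4—6 19] → take 4—5 (6); add 5.
Step 4: frontier [1—6 20, 4—6 19, 0—5 18, 2—5 23] → take 0—5 (18); add 0.
Step 5: frontier [0—2 21, 1—6 20, 4—6 19, 2—5 23] → take 4—6 (19); add 6.
Step 6: frontier [0—2 21, 2—5 23] → take 0—2 (21); add 2.
Vertex order: 3, 1, 4, 5, 0, 6, 2. The 5th vertex is 0.

0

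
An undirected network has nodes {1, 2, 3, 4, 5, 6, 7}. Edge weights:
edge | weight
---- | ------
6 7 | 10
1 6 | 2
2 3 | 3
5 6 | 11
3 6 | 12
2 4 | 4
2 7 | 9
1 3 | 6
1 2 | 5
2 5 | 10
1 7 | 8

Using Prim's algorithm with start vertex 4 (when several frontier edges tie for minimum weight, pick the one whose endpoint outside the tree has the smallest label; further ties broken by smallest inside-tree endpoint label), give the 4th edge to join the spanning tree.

Prim, starting at 4.
Step 1: frontier [2 4 4] → take 2 4 (4); add 2.
Step 2: frontier [2 3 3, 1 2 5, 2 7 9, 2 5 10] → take 2 3 (3); add 3.
Step 3: frontier [1 2 5, 2 7 9, 2 5 10, 1 3 6, 3 6 12] → take 1 2 (5); add 1.
Step 4: frontier [1 6 2, 1 7 8, 2 7 9, 2 5 10, 3 6 12] → take 1 6 (2); add 6.
Step 5: frontier [1 7 8, 2 7 9, 2 5 10, 6 7 10, 5 6 11] → take 1 7 (8); add 7.
Step 6: frontier [2 5 10, 5 6 11] → take 2 5 (10); add 5.
The 4th edge added is 1 6.

1-6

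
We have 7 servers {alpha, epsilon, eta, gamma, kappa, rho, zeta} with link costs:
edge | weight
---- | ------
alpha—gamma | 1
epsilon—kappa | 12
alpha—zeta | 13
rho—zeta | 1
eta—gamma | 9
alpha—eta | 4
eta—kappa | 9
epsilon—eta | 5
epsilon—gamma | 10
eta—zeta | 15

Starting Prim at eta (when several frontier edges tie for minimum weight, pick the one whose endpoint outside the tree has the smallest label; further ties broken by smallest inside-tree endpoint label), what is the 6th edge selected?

Prim, starting at eta.
Step 1: frontier [alpha—eta 4, epsilon—eta 5, eta—gamma 9, eta—kappa 9, eta—zeta 15] → take alpha—eta (4); add alpha.
Step 2: frontier [alpha—gamma 1, alpha—zeta 13, epsilon—eta 5, eta—gamma 9, eta—kappa 9, eta—zeta 15] → take alpha—gamma (1); add gamma.
Step 3: frontier [alpha—zeta 13, epsilon—eta 5, eta—kappa 9, eta—zeta 15, epsilon—gamma 10] → take epsilon—eta (5); add epsilon.
Step 4: frontier [alpha—zeta 13, epsilon—kappa 12, eta—kappa 9, eta—zeta 15] → take eta—kappa (9); add kappa.
Step 5: frontier [alpha—zeta 13, eta—zeta 15] → take alpha—zeta (13); add zeta.
Step 6: frontier [rho—zeta 1] → take rho—zeta (1); add rho.
The 6th edge added is rho—zeta.

rho-zeta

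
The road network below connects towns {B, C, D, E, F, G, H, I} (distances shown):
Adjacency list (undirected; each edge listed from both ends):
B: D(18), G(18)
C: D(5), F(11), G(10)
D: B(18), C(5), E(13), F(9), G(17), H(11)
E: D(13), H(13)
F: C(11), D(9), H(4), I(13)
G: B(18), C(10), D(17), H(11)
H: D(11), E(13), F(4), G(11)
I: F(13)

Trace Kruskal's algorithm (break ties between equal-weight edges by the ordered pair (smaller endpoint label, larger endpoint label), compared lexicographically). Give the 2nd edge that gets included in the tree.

Kruskal's algorithm — process edges by increasing weight (ties by edge label):
F-H (4): add — endpoints in different components.
C-D (5): add — endpoints in different components.
D-F (9): add — endpoints in different components.
C-G (10): add — endpoints in different components.
C-F (11): skip — C and F already connected.
D-H (11): skip — D and H already connected.
G-H (11): skip — G and H already connected.
D-E (13): add — endpoints in different components.
E-H (13): skip — E and H already connected.
F-I (13): add — endpoints in different components.
D-G (17): skip — D and G already connected.
B-D (18): add — endpoints in different components.
The 2nd edge added is C-D.

C-D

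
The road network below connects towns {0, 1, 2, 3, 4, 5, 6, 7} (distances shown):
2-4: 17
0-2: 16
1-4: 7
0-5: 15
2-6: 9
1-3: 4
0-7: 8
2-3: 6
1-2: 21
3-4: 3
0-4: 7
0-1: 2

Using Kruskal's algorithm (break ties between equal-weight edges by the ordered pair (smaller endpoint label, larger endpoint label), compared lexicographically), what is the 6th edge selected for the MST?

2-6

Kruskal: consider edges lightest-first.
0-1 (2): add — endpoints in different components.
3-4 (3): add — endpoints in different components.
1-3 (4): add — endpoints in different components.
2-3 (6): add — endpoints in different components.
0-4 (7): skip — 0 and 4 already connected.
1-4 (7): skip — 1 and 4 already connected.
0-7 (8): add — endpoints in different components.
2-6 (9): add — endpoints in different components.
0-5 (15): add — endpoints in different components.
The 6th edge added is 2-6.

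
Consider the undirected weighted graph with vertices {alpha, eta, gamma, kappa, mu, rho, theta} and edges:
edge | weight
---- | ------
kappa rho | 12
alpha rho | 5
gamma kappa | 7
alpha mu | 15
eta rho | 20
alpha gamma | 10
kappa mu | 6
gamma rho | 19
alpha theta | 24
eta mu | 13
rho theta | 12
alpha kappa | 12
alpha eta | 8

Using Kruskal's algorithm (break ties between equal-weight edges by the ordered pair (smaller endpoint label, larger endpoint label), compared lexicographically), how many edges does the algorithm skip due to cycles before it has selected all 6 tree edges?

Sort edges by weight, then run Kruskal:
alpha rho (5): add. Components now {kappa} {gamma} {alpha,rho} {theta} {eta} {mu}
kappa mu (6): add. Components now {kappa,mu} {gamma} {alpha,rho} {theta} {eta}
gamma kappa (7): add. Components now {gamma,kappa,mu} {alpha,rho} {theta} {eta}
alpha eta (8): add. Components now {gamma,kappa,mu} {alpha,eta,rho} {theta}
alpha gamma (10): add. Components now {alpha,eta,gamma,kappa,mu,rho} {theta}
alpha kappa (12): skip — kappa and alpha already connected.
kappa rho (12): skip — kappa and rho already connected.
rho theta (12): add. Components now {alpha,eta,gamma,kappa,mu,rho,theta}
Edges rejected before the tree was complete: 2.

2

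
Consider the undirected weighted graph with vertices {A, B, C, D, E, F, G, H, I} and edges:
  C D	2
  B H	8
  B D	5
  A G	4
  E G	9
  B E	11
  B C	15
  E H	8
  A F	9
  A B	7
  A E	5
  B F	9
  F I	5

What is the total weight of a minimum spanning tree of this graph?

Kruskal's algorithm — process edges by increasing weight (ties by edge label):
C D (2): add — endpoints in different components.
A G (4): add — endpoints in different components.
A E (5): add — endpoints in different components.
B D (5): add — endpoints in different components.
F I (5): add — endpoints in different components.
A B (7): add — endpoints in different components.
B H (8): add — endpoints in different components.
E H (8): skip — E and H already connected.
A F (9): add — endpoints in different components.
MST edges: C D, A G, A E, B D, F I, A B, B H, A F; total weight 2+4+5+5+5+7+8+9 = 45.

45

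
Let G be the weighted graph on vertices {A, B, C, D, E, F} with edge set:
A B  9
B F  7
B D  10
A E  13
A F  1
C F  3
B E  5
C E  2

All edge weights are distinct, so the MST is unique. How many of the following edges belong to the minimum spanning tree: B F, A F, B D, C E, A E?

3

Kruskal's algorithm — process edges by increasing weight (ties by edge label):
A F (1): add — endpoints in different components.
C E (2): add — endpoints in different components.
C F (3): add — endpoints in different components.
B E (5): add — endpoints in different components.
B F (7): skip — B and F already connected.
A B (9): skip — A and B already connected.
B D (10): add — endpoints in different components.
MST edge set: {A F, C E, C F, B E, B D}.
Of the listed edges, {A F, B D, C E} are in the MST → 3.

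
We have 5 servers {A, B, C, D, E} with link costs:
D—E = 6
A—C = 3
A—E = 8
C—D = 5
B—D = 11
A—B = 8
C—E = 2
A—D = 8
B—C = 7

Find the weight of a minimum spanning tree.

17

Kruskal's algorithm — process edges by increasing weight (ties by edge label):
C—E (2): add. Components now {A} {B} {C,E} {D}
A—C (3): add. Components now {A,C,E} {B} {D}
C—D (5): add. Components now {A,C,D,E} {B}
D—E (6): skip — D and E already connected.
B—C (7): add. Components now {A,B,C,D,E}
MST edges: C—E, A—C, C—D, B—C; total weight 2+3+5+7 = 17.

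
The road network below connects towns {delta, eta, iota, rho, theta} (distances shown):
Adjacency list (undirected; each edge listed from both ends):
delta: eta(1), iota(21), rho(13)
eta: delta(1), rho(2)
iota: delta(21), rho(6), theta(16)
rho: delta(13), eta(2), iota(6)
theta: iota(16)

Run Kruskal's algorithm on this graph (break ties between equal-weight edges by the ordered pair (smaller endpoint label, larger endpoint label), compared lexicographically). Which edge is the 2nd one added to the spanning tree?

Sort edges by weight, then run Kruskal:
delta eta (1): add. Components now {delta,eta} {iota} {rho} {theta}
eta rho (2): add. Components now {delta,eta,rho} {iota} {theta}
iota rho (6): add. Components now {delta,eta,iota,rho} {theta}
delta rho (13): skip — delta and rho already connected.
iota theta (16): add. Components now {delta,eta,iota,rho,theta}
The 2nd edge added is eta rho.

eta-rho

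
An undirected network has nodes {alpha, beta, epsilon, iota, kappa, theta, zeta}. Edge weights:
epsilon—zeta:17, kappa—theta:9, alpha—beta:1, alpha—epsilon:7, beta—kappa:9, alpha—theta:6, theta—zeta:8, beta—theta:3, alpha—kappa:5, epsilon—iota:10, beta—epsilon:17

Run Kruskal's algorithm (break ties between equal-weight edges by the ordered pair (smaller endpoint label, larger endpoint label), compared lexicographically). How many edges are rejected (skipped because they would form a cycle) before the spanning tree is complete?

3

Kruskal's algorithm — process edges by increasing weight (ties by edge label):
alpha—beta (1): add — endpoints in different components.
beta—theta (3): add — endpoints in different components.
alpha—kappa (5): add — endpoints in different components.
alpha—theta (6): skip — alpha and theta already connected.
alpha—epsilon (7): add — endpoints in different components.
theta—zeta (8): add — endpoints in different components.
beta—kappa (9): skip — beta and kappa already connected.
kappa—theta (9): skip — theta and kappa already connected.
epsilon—iota (10): add — endpoints in different components.
Edges rejected before the tree was complete: 3.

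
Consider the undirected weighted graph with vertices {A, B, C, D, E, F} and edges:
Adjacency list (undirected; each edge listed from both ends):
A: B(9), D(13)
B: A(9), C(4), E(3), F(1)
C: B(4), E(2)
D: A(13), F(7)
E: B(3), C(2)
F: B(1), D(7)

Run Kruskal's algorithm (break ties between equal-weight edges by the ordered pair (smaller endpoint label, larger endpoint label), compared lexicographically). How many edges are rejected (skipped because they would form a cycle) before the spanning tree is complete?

1

Sort edges by weight, then run Kruskal:
B—F (1): add — endpoints in different components.
C—E (2): add — endpoints in different components.
B—E (3): add — endpoints in different components.
B—C (4): skip — B and C already connected.
D—F (7): add — endpoints in different components.
A—B (9): add — endpoints in different components.
Edges rejected before the tree was complete: 1.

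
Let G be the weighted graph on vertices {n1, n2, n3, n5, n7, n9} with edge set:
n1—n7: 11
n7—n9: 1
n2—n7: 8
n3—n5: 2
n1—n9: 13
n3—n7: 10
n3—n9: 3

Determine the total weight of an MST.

Prim, starting at n7.
Step 1: cheapest edge leaving the tree is n7—n9 (1); add n9.
Step 2: cheapest edge leaving the tree is n3—n9 (3); add n3.
Step 3: cheapest edge leaving the tree is n3—n5 (2); add n5.
Step 4: cheapest edge leaving the tree is n2—n7 (8); add n2.
Step 5: cheapest edge leaving the tree is n1—n7 (11); add n1.
MST edges: n7—n9, n3—n9, n3—n5, n2—n7, n1—n7; total weight 1+3+2+8+11 = 25.

25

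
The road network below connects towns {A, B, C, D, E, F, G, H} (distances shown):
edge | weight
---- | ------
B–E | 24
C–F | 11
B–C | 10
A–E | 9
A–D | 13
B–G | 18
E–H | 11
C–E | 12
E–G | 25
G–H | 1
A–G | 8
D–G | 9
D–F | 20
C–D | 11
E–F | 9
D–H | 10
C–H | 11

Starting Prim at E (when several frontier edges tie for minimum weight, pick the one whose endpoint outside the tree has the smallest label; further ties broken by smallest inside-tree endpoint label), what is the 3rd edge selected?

Grow the tree from E using Prim:
Step 1: cheapest edge leaving the tree is A–E (9); add A.
Step 2: cheapest edge leaving the tree is A–G (8); add G.
Step 3: cheapest edge leaving the tree is G–H (1); add H.
Step 4: cheapest edge leaving the tree is D–G (9); add D.
Step 5: cheapest edge leaving the tree is E–F (9); add F.
Step 6: cheapest edge leaving the tree is C–D (11); add C.
Step 7: cheapest edge leaving the tree is B–C (10); add B.
The 3rd edge added is G–H.

G-H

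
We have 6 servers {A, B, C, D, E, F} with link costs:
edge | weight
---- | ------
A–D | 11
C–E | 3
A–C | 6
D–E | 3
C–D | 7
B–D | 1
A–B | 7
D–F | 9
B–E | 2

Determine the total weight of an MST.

21

Kruskal: consider edges lightest-first.
B–D (1): add. Components now {A} {B,D} {C} {E} {F}
B–E (2): add. Components now {A} {B,D,E} {C} {F}
C–E (3): add. Components now {A} {B,C,D,E} {F}
D–E (3): skip — D and E already connected.
A–C (6): add. Components now {A,B,C,D,E} {F}
A–B (7): skip — A and B already connected.
C–D (7): skip — C and D already connected.
D–F (9): add. Components now {A,B,C,D,E,F}
MST edges: B–D, B–E, C–E, A–C, D–F; total weight 1+2+3+6+9 = 21.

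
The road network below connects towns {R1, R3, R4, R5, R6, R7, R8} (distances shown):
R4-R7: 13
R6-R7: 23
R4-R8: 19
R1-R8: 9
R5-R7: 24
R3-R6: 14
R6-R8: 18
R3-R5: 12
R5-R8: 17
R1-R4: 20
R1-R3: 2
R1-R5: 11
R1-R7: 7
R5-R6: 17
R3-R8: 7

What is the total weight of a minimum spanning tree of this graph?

54

Prim, starting at R6.
Step 1: cheapest edge leaving the tree is R3-R6 (14); add R3.
Step 2: cheapest edge leaving the tree is R1-R3 (2); add R1.
Step 3: cheapest edge leaving the tree is R1-R7 (7); add R7.
Step 4: cheapest edge leaving the tree is R3-R8 (7); add R8.
Step 5: cheapest edge leaving the tree is R1-R5 (11); add R5.
Step 6: cheapest edge leaving the tree is R4-R7 (13); add R4.
MST edges: R3-R6, R1-R3, R1-R7, R3-R8, R1-R5, R4-R7; total weight 14+2+7+7+11+13 = 54.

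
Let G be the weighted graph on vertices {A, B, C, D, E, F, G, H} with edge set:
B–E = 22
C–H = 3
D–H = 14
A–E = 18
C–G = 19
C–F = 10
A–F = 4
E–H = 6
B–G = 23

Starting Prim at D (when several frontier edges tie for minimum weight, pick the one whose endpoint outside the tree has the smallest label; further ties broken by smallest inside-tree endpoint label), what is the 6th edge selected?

Prim, starting at D.
Step 1: cheapest edge leaving the tree is D–H (14); add H.
Step 2: cheapest edge leaving the tree is C–H (3); add C.
Step 3: cheapest edge leaving the tree is E–H (6); add E.
Step 4: cheapest edge leaving the tree is C–F (10); add F.
Step 5: cheapest edge leaving the tree is A–F (4); add A.
Step 6: cheapest edge leaving the tree is C–G (19); add G.
Step 7: cheapest edge leaving the tree is B–E (22); add B.
The 6th edge added is C–G.

C-G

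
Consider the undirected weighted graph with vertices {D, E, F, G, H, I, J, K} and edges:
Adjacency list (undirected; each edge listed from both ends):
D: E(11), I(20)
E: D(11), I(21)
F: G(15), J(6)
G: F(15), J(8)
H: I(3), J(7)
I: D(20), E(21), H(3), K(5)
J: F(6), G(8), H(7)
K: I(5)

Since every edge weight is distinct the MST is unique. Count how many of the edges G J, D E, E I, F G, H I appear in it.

Sort edges by weight, then run Kruskal:
H I (3): add — endpoints in different components.
I K (5): add — endpoints in different components.
F J (6): add — endpoints in different components.
H J (7): add — endpoints in different components.
G J (8): add — endpoints in different components.
D E (11): add — endpoints in different components.
F G (15): skip — F and G already connected.
D I (20): add — endpoints in different components.
MST edge set: {H I, I K, F J, H J, G J, D E, D I}.
Of the listed edges, {G J, D E, H I} are in the MST → 3.

3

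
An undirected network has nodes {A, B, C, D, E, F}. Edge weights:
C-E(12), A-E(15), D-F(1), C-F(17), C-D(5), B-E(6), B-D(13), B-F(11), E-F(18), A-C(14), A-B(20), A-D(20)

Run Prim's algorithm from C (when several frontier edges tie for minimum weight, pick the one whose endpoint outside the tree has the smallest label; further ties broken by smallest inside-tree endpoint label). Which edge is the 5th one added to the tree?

Prim, starting at C.
Step 1: cheapest edge leaving the tree is C-D (5); add D.
Step 2: cheapest edge leaving the tree is D-F (1); add F.
Step 3: cheapest edge leaving the tree is B-F (11); add B.
Step 4: cheapest edge leaving the tree is B-E (6); add E.
Step 5: cheapest edge leaving the tree is A-C (14); add A.
The 5th edge added is A-C.

A-C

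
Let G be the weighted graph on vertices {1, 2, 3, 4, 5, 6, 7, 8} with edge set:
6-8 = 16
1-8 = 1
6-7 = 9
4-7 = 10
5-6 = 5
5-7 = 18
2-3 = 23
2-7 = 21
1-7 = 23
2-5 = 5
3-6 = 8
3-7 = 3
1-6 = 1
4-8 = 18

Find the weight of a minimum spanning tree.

Kruskal's algorithm — process edges by increasing weight (ties by edge label):
1-6 (1): add — endpoints in different components.
1-8 (1): add — endpoints in different components.
3-7 (3): add — endpoints in different components.
2-5 (5): add — endpoints in different components.
5-6 (5): add — endpoints in different components.
3-6 (8): add — endpoints in different components.
6-7 (9): skip — 6 and 7 already connected.
4-7 (10): add — endpoints in different components.
MST edges: 1-6, 1-8, 3-7, 2-5, 5-6, 3-6, 4-7; total weight 1+1+3+5+5+8+10 = 33.

33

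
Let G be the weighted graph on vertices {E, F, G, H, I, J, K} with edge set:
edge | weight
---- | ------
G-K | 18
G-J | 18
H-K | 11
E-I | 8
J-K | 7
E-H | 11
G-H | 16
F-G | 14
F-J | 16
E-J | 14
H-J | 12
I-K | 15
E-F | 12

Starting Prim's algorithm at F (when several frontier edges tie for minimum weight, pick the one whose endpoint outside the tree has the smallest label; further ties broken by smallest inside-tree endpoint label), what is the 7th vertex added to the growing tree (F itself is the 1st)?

Grow the tree from F using Prim:
Step 1: cheapest edge leaving the tree is E-F (12); add E.
Step 2: cheapest edge leaving the tree is E-I (8); add I.
Step 3: cheapest edge leaving the tree is E-H (11); add H.
Step 4: cheapest edge leaving the tree is H-K (11); add K.
Step 5: cheapest edge leaving the tree is J-K (7); add J.
Step 6: cheapest edge leaving the tree is F-G (14); add G.
Vertex order: F, E, I, H, K, J, G. The 7th vertex is G.

G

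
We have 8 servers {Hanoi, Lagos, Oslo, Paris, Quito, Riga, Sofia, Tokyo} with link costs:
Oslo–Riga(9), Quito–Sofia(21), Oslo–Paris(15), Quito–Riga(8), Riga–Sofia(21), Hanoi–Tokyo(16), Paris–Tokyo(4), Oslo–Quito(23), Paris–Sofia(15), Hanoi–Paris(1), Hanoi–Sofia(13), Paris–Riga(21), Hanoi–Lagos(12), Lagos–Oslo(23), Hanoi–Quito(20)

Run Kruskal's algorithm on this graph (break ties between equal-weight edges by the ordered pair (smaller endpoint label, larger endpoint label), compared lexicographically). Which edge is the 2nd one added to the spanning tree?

Paris-Tokyo

Kruskal: consider edges lightest-first.
Hanoi–Paris (1): add — endpoints in different components.
Paris–Tokyo (4): add — endpoints in different components.
Quito–Riga (8): add — endpoints in different components.
Oslo–Riga (9): add — endpoints in different components.
Hanoi–Lagos (12): add — endpoints in different components.
Hanoi–Sofia (13): add — endpoints in different components.
Oslo–Paris (15): add — endpoints in different components.
The 2nd edge added is Paris–Tokyo.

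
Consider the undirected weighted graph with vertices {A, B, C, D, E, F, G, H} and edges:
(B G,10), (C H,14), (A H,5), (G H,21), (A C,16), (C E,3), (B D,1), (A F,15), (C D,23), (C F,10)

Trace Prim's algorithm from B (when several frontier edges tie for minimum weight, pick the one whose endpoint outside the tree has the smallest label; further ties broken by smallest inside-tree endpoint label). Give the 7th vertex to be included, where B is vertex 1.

Grow the tree from B using Prim:
Step 1: frontier [B D 1, B G 10] → take B D (1); add D.
Step 2: frontier [B G 10, C D 23] → take B G (10); add G.
Step 3: frontier [C D 23, G H 21] → take G H (21); add H.
Step 4: frontier [C D 23, A H 5, C H 14] → take A H (5); add A.
Step 5: frontier [A F 15, A C 16, C D 23, C H 14] → take C H (14); add C.
Step 6: frontier [A F 15, C E 3, C F 10] → take C E (3); add E.
Step 7: frontier [A F 15, C F 10] → take C F (10); add F.
Vertex order: B, D, G, H, A, C, E, F. The 7th vertex is E.

E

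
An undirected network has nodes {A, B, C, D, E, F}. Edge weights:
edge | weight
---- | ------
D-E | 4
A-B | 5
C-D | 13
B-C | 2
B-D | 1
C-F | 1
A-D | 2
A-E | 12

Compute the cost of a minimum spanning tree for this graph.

Kruskal's algorithm — process edges by increasing weight (ties by edge label):
B-D (1): add — endpoints in different components.
C-F (1): add — endpoints in different components.
A-D (2): add — endpoints in different components.
B-C (2): add — endpoints in different components.
D-E (4): add — endpoints in different components.
MST edges: B-D, C-F, A-D, B-C, D-E; total weight 1+1+2+2+4 = 10.

10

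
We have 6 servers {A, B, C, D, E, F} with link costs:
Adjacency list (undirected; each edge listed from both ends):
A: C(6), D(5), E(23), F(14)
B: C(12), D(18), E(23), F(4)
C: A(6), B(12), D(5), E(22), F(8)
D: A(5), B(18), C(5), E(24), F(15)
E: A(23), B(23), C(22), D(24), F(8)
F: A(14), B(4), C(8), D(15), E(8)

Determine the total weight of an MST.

30

Kruskal: consider edges lightest-first.
B—F (4): add — endpoints in different components.
A—D (5): add — endpoints in different components.
C—D (5): add — endpoints in different components.
A—C (6): skip — A and C already connected.
C—F (8): add — endpoints in different components.
E—F (8): add — endpoints in different components.
MST edges: B—F, A—D, C—D, C—F, E—F; total weight 4+5+5+8+8 = 30.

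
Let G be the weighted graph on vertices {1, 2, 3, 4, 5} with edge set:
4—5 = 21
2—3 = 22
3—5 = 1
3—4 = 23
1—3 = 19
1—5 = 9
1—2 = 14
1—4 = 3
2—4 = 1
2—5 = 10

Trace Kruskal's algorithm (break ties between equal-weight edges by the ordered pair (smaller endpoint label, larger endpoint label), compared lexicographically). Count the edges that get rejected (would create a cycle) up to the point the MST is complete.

0

Sort edges by weight, then run Kruskal:
2—4 (1): add. Components now {1} {2,4} {3} {5}
3—5 (1): add. Components now {1} {2,4} {3,5}
1—4 (3): add. Components now {1,2,4} {3,5}
1—5 (9): add. Components now {1,2,3,4,5}
Edges rejected before the tree was complete: 0.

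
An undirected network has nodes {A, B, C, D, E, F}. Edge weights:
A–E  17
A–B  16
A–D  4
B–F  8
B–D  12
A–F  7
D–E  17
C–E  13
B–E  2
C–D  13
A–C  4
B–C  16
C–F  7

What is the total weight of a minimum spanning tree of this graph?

25

Kruskal: consider edges lightest-first.
B–E (2): add — endpoints in different components.
A–C (4): add — endpoints in different components.
A–D (4): add — endpoints in different components.
A–F (7): add — endpoints in different components.
C–F (7): skip — C and F already connected.
B–F (8): add — endpoints in different components.
MST edges: B–E, A–C, A–D, A–F, B–F; total weight 2+4+4+7+8 = 25.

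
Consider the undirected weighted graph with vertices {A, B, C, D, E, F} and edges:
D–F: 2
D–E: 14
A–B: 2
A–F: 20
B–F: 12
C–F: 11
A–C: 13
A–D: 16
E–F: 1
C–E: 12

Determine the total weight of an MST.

Sort edges by weight, then run Kruskal:
E–F (1): add — endpoints in different components.
A–B (2): add — endpoints in different components.
D–F (2): add — endpoints in different components.
C–F (11): add — endpoints in different components.
B–F (12): add — endpoints in different components.
MST edges: E–F, A–B, D–F, C–F, B–F; total weight 1+2+2+11+12 = 28.

28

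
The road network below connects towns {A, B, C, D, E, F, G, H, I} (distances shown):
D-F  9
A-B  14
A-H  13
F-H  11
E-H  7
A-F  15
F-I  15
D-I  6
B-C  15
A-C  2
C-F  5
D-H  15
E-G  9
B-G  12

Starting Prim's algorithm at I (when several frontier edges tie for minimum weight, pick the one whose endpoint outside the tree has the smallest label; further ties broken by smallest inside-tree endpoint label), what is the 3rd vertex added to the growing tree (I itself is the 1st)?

Prim, starting at I.
Step 1: cheapest edge leaving the tree is D-I (6); add D.
Step 2: cheapest edge leaving the tree is D-F (9); add F.
Step 3: cheapest edge leaving the tree is C-F (5); add C.
Step 4: cheapest edge leaving the tree is A-C (2); add A.
Step 5: cheapest edge leaving the tree is F-H (11); add H.
Step 6: cheapest edge leaving the tree is E-H (7); add E.
Step 7: cheapest edge leaving the tree is E-G (9); add G.
Step 8: cheapest edge leaving the tree is B-G (12); add B.
Vertex order: I, D, F, C, A, H, E, G, B. The 3rd vertex is F.

F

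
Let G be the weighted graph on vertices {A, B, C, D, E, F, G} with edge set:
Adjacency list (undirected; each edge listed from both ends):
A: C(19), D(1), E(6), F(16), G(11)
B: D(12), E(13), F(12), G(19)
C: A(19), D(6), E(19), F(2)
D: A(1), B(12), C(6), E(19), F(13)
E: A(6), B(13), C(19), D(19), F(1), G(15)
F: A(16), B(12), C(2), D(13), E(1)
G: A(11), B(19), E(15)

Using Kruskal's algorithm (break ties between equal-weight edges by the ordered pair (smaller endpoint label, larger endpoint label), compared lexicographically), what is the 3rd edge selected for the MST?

C-F

Kruskal: consider edges lightest-first.
A—D (1): add. Components now {A,D} {B} {C} {E} {F} {G}
E—F (1): add. Components now {A,D} {B} {C} {E,F} {G}
C—F (2): add. Components now {A,D} {B} {C,E,F} {G}
A—E (6): add. Components now {A,C,D,E,F} {B} {G}
C—D (6): skip — C and D already connected.
A—G (11): add. Components now {A,C,D,E,F,G} {B}
B—D (12): add. Components now {A,B,C,D,E,F,G}
The 3rd edge added is C—F.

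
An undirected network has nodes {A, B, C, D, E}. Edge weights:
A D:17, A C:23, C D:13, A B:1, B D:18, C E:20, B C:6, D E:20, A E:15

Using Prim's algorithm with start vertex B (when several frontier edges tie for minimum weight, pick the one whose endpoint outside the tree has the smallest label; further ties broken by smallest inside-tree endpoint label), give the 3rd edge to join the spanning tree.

C-D

Prim's algorithm from B:
Step 1: frontier [A B 1, B C 6, B D 18] → take A B (1); add A.
Step 2: frontier [A E 15, A D 17, A C 23, B C 6, B D 18] → take B C (6); add C.
Step 3: frontier [A E 15, A D 17, B D 18, C D 13, C E 20] → take C D (13); add D.
Step 4: frontier [A E 15, C E 20, D E 20] → take A E (15); add E.
The 3rd edge added is C D.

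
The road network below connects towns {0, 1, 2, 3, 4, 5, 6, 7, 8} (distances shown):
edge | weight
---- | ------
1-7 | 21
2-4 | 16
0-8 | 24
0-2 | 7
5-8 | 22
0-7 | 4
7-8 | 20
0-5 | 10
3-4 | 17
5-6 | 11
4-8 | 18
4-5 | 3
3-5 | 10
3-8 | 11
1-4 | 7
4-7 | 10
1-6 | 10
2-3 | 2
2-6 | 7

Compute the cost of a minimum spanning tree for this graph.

51

Kruskal's algorithm — process edges by increasing weight (ties by edge label):
2-3 (2): add — endpoints in different components.
4-5 (3): add — endpoints in different components.
0-7 (4): add — endpoints in different components.
0-2 (7): add — endpoints in different components.
1-4 (7): add — endpoints in different components.
2-6 (7): add — endpoints in different components.
0-5 (10): add — endpoints in different components.
1-6 (10): skip — 1 and 6 already connected.
3-5 (10): skip — 3 and 5 already connected.
4-7 (10): skip — 4 and 7 already connected.
3-8 (11): add — endpoints in different components.
MST edges: 2-3, 4-5, 0-7, 0-2, 1-4, 2-6, 0-5, 3-8; total weight 2+3+4+7+7+7+10+11 = 51.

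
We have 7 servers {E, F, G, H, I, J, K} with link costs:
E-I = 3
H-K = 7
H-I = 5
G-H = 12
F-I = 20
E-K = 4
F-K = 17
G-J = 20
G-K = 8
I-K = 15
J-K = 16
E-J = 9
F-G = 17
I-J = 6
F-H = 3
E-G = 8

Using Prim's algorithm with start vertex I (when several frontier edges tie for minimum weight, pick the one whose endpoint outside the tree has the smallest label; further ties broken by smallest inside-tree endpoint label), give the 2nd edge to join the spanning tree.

E-K

Prim, starting at I.
Step 1: cheapest edge leaving the tree is E-I (3); add E.
Step 2: cheapest edge leaving the tree is E-K (4); add K.
Step 3: cheapest edge leaving the tree is H-I (5); add H.
Step 4: cheapest edge leaving the tree is F-H (3); add F.
Step 5: cheapest edge leaving the tree is I-J (6); add J.
Step 6: cheapest edge leaving the tree is E-G (8); add G.
The 2nd edge added is E-K.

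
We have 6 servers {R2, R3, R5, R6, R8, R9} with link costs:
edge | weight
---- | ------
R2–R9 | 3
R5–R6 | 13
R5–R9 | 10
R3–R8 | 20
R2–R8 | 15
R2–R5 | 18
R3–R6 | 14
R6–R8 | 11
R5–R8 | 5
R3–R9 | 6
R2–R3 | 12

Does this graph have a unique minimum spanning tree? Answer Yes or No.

Yes

Kruskal's algorithm — process edges by increasing weight (ties by edge label):
R2–R9 (3): add. Components now {R2,R9} {R5} {R8} {R3} {R6}
R5–R8 (5): add. Components now {R2,R9} {R5,R8} {R3} {R6}
R3–R9 (6): add. Components now {R2,R3,R9} {R5,R8} {R6}
R5–R9 (10): add. Components now {R2,R3,R5,R8,R9} {R6}
R6–R8 (11): add. Components now {R2,R3,R5,R6,R8,R9}
Every non-tree edge has weight strictly greater than the heaviest edge on the tree path between its endpoints, so the MST is unique.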